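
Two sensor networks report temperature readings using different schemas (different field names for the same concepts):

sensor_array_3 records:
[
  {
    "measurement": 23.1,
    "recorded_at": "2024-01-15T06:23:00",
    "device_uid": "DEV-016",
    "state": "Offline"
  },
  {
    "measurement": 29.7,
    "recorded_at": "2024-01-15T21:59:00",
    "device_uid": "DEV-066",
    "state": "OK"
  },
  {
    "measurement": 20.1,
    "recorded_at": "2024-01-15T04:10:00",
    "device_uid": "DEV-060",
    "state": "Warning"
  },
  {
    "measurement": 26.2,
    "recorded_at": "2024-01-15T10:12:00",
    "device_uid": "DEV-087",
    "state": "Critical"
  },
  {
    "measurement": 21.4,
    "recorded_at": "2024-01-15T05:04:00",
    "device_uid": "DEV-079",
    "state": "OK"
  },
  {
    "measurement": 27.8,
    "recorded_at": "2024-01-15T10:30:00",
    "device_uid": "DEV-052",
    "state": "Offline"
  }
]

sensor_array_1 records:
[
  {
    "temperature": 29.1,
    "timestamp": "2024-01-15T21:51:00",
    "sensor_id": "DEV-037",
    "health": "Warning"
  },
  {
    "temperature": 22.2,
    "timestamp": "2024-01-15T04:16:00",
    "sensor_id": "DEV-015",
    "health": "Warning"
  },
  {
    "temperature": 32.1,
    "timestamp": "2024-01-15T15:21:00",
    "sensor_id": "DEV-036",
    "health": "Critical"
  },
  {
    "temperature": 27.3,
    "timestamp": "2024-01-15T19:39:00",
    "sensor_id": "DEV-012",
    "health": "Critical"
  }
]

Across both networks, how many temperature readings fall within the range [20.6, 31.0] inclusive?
8

Schema mapping: "measurement" (sensor_array_3) = "temperature" (sensor_array_1) = temperature

Readings in [20.6, 31.0] from sensor_array_3: 5
Readings in [20.6, 31.0] from sensor_array_1: 3

Total count: 5 + 3 = 8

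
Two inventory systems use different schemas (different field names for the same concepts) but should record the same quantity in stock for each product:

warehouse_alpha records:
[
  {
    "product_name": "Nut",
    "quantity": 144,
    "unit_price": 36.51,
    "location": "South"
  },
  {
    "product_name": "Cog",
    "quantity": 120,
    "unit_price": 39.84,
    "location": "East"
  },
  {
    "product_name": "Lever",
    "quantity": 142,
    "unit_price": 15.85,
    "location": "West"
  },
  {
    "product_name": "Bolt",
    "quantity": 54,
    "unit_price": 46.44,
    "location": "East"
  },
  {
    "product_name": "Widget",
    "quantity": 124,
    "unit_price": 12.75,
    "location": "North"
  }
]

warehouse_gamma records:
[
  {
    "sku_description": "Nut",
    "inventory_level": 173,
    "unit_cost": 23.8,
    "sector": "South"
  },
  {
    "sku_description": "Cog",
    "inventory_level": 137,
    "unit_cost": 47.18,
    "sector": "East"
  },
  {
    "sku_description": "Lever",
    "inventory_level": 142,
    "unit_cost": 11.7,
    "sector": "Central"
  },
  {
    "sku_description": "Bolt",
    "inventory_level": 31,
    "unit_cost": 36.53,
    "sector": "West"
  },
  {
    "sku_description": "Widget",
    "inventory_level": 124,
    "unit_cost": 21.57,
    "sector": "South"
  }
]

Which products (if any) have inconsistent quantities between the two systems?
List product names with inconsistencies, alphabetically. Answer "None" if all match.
Bolt, Cog, Nut

Schema mappings:
- "product_name" (warehouse_alpha) = "sku_description" (warehouse_gamma) = product name
- "quantity" (warehouse_alpha) = "inventory_level" (warehouse_gamma) = quantity

Comparison:
  Nut: 144 vs 173 - MISMATCH
  Cog: 120 vs 137 - MISMATCH
  Lever: 142 vs 142 - MATCH
  Bolt: 54 vs 31 - MISMATCH
  Widget: 124 vs 124 - MATCH

Products with inconsistencies: Bolt, Cog, Nut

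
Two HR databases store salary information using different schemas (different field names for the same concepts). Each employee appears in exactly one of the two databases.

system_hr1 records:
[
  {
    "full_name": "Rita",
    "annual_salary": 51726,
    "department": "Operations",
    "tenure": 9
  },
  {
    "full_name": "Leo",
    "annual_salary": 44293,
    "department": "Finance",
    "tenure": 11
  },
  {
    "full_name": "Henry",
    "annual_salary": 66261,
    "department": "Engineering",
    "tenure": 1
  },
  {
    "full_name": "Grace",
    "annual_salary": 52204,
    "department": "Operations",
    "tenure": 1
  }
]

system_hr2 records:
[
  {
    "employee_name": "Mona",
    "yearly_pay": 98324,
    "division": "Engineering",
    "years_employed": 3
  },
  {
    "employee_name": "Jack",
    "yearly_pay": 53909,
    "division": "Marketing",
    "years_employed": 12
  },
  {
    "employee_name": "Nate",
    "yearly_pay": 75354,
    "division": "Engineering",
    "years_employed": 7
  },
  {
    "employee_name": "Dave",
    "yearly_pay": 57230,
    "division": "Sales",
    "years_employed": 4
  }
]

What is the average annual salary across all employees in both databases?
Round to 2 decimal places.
62412.63

Schema mapping: "annual_salary" (system_hr1) = "yearly_pay" (system_hr2) = annual salary

All salaries: [51726, 44293, 66261, 52204, 98324, 53909, 75354, 57230]
Sum: 499301
Count: 8
Average: 499301 / 8 = 62412.63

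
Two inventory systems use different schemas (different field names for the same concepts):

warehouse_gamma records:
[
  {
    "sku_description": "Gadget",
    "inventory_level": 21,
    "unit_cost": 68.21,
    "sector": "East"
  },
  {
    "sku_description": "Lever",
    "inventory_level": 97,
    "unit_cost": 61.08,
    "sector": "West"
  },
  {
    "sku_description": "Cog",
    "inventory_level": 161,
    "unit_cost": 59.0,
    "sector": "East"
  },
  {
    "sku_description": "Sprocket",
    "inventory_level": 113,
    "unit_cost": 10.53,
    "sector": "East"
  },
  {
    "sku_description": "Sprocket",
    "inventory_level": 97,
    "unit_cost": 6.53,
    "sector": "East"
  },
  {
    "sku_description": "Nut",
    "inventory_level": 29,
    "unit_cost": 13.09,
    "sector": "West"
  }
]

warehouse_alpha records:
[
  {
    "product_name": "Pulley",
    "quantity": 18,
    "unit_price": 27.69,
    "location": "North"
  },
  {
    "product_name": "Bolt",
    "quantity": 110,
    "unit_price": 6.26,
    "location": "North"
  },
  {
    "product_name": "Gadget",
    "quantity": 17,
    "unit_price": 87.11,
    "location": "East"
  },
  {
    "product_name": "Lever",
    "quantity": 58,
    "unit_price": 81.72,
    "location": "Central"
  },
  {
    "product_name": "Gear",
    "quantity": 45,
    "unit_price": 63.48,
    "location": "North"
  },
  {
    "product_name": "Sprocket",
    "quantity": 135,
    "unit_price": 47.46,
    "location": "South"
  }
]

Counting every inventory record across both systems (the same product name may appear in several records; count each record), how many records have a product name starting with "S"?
3

Schema mapping: "sku_description" (warehouse_gamma) = "product_name" (warehouse_alpha) = product name

Records with product name starting with "S" in warehouse_gamma: 2
Records with product name starting with "S" in warehouse_alpha: 1

Total: 2 + 1 = 3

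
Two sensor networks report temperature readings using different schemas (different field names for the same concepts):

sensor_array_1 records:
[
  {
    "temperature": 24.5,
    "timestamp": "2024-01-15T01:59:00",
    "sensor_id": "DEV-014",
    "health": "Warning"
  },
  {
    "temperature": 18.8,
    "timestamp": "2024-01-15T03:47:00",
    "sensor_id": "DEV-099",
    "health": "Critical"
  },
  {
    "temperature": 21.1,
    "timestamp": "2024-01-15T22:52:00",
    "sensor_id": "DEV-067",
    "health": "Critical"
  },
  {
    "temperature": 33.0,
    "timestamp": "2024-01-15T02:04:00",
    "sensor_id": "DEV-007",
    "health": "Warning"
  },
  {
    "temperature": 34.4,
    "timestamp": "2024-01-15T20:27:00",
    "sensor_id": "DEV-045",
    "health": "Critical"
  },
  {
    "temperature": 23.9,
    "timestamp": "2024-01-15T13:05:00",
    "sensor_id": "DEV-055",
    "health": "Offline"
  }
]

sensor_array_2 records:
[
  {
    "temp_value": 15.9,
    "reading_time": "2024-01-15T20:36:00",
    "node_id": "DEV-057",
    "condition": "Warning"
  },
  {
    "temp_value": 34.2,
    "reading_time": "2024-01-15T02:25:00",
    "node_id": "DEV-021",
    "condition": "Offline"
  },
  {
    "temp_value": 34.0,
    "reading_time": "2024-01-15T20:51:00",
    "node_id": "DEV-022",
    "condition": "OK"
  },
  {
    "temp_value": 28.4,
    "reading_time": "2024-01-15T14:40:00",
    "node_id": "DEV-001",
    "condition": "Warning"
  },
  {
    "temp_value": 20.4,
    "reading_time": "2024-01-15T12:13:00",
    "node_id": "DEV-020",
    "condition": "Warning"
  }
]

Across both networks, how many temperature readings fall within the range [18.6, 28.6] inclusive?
6

Schema mapping: "temperature" (sensor_array_1) = "temp_value" (sensor_array_2) = temperature

Readings in [18.6, 28.6] from sensor_array_1: 4
Readings in [18.6, 28.6] from sensor_array_2: 2

Total count: 4 + 2 = 6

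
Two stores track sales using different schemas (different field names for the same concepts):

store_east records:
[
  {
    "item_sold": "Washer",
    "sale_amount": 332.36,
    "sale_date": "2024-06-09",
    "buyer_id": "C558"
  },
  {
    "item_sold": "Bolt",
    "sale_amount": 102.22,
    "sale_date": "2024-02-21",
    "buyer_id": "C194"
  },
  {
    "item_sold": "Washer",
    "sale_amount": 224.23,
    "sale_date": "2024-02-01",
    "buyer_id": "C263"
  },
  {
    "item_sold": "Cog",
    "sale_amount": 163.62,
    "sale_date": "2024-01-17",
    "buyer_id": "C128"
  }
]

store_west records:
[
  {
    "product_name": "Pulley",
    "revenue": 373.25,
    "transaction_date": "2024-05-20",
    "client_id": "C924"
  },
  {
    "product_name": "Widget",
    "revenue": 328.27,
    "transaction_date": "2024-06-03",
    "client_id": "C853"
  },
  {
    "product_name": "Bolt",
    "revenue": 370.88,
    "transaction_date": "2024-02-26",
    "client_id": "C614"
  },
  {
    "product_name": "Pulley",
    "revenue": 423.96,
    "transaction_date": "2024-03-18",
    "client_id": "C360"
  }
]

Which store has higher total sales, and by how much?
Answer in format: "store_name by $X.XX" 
store_west by $673.93

Schema mapping: "sale_amount" (store_east) = "revenue" (store_west) = sale amount

Total for store_east: 822.43
Total for store_west: 1496.36

Difference: |822.43 - 1496.36| = 673.93
store_west has higher sales by $673.93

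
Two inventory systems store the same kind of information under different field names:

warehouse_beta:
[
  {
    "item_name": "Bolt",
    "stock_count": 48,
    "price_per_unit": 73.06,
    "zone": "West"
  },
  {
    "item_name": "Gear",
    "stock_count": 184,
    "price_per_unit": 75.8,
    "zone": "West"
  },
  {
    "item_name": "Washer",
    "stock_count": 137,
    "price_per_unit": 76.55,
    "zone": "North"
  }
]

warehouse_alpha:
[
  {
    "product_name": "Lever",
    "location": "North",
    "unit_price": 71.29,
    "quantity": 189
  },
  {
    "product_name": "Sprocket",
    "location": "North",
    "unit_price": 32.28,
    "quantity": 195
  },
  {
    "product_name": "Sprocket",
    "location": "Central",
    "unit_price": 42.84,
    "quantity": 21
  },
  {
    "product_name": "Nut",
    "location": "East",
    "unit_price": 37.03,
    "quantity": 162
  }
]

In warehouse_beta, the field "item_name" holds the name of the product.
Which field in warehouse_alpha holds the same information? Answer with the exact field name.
product_name

In warehouse_beta, "item_name" holds the name of the product.
The fields in warehouse_alpha are: "product_name", "location", "unit_price", "quantity".
"product_name" is the match: the name refers to the same concept and its values are product-name strings (e.g. 'Lever', 'Nut').
The other fields ("location", "unit_price", "quantity") hold different kinds of data.

So "item_name" in warehouse_beta corresponds to "product_name" in warehouse_alpha.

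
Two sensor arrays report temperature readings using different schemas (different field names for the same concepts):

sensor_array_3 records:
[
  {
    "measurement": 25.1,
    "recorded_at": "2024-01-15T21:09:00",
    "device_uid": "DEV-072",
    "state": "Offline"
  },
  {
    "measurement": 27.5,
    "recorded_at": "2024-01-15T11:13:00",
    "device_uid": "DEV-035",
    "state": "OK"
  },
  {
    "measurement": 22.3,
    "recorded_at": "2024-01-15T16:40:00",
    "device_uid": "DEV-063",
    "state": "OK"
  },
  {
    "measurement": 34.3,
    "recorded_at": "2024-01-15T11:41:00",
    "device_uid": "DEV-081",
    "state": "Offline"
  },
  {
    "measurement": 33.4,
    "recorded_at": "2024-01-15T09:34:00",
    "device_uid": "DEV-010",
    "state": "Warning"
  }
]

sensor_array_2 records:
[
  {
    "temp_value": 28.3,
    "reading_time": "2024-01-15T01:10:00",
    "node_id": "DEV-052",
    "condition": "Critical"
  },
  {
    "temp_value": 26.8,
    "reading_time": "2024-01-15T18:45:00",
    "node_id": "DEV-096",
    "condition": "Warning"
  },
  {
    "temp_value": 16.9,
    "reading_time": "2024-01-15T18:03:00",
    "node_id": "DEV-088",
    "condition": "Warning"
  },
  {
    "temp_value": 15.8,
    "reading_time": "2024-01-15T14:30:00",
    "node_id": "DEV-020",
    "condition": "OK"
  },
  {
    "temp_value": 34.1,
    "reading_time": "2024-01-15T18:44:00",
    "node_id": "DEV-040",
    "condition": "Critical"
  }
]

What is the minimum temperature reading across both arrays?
15.8

Schema mapping: "measurement" (sensor_array_3) = "temp_value" (sensor_array_2) = temperature reading

Minimum in sensor_array_3: 22.3
Minimum in sensor_array_2: 15.8

Overall minimum: min(22.3, 15.8) = 15.8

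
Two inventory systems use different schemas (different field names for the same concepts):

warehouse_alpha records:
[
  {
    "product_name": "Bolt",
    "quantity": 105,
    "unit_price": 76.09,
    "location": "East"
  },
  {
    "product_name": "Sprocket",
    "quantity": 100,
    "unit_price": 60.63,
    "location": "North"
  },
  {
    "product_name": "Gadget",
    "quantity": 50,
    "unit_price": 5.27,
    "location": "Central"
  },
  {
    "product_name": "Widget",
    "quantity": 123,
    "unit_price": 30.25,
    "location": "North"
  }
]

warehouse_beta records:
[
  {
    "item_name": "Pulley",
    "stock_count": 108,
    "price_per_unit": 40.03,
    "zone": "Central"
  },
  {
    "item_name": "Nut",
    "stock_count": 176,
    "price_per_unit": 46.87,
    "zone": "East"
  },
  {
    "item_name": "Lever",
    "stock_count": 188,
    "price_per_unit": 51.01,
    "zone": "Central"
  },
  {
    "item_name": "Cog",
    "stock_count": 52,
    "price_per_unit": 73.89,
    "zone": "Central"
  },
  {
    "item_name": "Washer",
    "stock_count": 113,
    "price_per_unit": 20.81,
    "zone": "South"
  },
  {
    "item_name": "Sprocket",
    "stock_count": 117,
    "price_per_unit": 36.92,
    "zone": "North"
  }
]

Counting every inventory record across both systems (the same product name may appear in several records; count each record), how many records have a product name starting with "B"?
1

Schema mapping: "product_name" (warehouse_alpha) = "item_name" (warehouse_beta) = product name

Records with product name starting with "B" in warehouse_alpha: 1
Records with product name starting with "B" in warehouse_beta: 0

Total: 1 + 0 = 1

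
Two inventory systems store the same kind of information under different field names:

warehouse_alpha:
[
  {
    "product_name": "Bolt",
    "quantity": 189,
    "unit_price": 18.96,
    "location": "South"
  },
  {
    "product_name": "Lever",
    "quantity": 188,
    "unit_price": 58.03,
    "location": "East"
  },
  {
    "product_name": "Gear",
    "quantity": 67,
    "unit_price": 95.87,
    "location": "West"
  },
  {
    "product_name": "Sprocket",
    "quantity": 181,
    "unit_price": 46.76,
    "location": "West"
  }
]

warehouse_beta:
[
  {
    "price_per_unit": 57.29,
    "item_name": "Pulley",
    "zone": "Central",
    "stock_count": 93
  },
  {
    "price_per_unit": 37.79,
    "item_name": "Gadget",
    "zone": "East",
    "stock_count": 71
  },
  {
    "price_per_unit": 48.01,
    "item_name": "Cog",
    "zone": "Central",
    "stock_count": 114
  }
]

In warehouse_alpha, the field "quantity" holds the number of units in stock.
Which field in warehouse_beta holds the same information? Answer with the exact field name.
stock_count

In warehouse_alpha, "quantity" holds the number of units in stock.
The fields in warehouse_beta are: "price_per_unit", "item_name", "zone", "stock_count".
"stock_count" is the match: the name refers to the same concept and its values are whole-number counts (e.g. 93, 71).
The other fields ("price_per_unit", "item_name", "zone") hold different kinds of data.

So "quantity" in warehouse_alpha corresponds to "stock_count" in warehouse_beta.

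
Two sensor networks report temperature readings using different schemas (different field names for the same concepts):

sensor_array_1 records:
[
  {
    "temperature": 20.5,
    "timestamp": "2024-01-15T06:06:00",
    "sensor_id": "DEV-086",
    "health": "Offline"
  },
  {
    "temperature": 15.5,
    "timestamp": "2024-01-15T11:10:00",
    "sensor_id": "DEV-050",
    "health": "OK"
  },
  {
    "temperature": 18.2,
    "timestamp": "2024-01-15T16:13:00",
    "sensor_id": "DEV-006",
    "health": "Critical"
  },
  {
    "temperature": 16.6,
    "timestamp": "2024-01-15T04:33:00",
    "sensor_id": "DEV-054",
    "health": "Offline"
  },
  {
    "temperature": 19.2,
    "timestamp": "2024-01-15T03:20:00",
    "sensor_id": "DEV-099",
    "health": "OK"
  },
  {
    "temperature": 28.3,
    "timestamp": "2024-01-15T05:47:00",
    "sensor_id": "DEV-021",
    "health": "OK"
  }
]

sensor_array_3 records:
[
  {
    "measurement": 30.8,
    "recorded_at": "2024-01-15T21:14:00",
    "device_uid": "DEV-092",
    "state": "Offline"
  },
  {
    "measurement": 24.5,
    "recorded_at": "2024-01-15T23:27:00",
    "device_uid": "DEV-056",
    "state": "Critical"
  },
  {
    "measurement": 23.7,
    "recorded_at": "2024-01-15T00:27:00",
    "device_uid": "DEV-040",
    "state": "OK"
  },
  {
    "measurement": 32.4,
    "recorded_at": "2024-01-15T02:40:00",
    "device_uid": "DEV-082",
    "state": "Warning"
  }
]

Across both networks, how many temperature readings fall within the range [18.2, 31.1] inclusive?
7

Schema mapping: "temperature" (sensor_array_1) = "measurement" (sensor_array_3) = temperature

Readings in [18.2, 31.1] from sensor_array_1: 4
Readings in [18.2, 31.1] from sensor_array_3: 3

Total count: 4 + 3 = 7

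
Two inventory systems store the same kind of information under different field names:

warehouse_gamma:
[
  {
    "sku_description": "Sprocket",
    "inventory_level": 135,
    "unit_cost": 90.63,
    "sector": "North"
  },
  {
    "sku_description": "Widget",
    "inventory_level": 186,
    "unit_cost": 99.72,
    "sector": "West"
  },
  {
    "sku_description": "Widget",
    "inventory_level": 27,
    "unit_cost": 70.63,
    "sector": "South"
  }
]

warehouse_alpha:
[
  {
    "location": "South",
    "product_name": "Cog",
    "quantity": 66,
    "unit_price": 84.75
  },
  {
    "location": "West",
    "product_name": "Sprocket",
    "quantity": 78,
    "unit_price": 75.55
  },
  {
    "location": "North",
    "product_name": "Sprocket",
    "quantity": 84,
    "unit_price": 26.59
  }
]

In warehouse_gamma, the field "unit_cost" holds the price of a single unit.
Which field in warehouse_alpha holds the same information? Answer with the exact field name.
unit_price

In warehouse_gamma, "unit_cost" holds the price of a single unit.
The fields in warehouse_alpha are: "location", "product_name", "quantity", "unit_price".
"unit_price" is the match: the name refers to the same concept and its values are decimal currency amounts (e.g. 84.75, 75.55).
The other fields ("location", "product_name", "quantity") hold different kinds of data.

So "unit_cost" in warehouse_gamma corresponds to "unit_price" in warehouse_alpha.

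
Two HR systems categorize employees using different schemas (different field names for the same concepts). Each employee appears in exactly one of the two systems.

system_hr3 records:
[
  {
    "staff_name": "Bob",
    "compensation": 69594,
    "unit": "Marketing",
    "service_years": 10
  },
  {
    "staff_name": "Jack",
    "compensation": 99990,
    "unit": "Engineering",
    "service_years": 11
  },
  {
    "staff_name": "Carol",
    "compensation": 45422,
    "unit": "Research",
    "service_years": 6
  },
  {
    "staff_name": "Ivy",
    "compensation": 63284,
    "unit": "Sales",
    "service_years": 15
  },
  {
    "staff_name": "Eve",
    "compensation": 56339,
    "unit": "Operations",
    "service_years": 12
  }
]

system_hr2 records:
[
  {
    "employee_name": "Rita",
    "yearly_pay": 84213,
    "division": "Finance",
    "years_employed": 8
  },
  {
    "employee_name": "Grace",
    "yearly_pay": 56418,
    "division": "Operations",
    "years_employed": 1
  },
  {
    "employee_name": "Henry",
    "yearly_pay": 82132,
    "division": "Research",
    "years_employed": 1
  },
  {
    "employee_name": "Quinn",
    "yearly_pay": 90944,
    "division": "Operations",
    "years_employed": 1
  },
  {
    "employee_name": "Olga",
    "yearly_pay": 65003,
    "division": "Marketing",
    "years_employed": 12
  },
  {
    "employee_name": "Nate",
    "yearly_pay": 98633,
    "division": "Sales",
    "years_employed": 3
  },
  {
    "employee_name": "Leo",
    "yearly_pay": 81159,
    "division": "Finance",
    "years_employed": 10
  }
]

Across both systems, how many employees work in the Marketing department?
2

Schema mapping: "unit" (system_hr3) = "division" (system_hr2) = department

Marketing employees in system_hr3: 1
Marketing employees in system_hr2: 1

Total in Marketing: 1 + 1 = 2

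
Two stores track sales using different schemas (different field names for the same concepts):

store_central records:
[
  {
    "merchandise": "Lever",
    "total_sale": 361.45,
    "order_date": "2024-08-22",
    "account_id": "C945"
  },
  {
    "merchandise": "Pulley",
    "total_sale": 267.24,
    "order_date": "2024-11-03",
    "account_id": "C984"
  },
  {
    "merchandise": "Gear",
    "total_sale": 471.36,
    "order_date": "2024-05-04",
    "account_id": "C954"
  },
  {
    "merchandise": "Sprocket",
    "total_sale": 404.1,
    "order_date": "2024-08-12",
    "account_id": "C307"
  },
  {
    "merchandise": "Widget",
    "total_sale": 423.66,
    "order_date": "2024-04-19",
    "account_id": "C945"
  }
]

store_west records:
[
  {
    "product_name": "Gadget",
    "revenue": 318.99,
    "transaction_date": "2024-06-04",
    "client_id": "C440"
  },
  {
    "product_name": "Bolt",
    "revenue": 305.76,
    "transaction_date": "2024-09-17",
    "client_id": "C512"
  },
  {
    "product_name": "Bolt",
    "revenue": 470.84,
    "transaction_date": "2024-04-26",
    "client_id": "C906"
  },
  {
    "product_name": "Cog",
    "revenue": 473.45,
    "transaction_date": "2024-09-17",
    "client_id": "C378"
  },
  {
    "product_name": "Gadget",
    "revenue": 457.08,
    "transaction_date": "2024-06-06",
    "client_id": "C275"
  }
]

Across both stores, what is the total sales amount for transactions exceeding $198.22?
3953.93

Schema mapping: "total_sale" (store_central) = "revenue" (store_west) = sale amount

Sum of sales > $198.22 in store_central: 1927.81
Sum of sales > $198.22 in store_west: 2026.12

Total: 1927.81 + 2026.12 = 3953.93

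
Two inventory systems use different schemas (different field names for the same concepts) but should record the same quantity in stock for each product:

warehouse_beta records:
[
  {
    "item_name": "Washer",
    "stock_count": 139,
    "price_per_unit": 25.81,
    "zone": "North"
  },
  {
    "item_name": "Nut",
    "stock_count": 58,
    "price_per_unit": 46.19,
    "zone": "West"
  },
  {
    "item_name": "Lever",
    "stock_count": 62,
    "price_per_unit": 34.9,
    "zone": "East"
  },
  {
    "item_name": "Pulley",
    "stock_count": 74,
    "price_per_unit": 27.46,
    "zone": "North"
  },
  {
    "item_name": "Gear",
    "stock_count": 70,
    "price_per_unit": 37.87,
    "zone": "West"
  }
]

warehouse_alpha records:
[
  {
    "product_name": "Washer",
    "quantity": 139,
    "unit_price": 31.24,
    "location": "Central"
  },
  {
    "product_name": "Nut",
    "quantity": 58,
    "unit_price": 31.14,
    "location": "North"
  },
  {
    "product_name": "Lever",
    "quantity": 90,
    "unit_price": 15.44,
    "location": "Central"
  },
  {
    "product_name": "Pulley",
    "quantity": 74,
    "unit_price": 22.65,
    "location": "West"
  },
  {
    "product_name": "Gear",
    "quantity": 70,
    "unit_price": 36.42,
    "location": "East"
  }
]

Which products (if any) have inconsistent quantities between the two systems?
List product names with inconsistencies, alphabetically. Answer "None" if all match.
Lever

Schema mappings:
- "item_name" (warehouse_beta) = "product_name" (warehouse_alpha) = product name
- "stock_count" (warehouse_beta) = "quantity" (warehouse_alpha) = quantity

Comparison:
  Washer: 139 vs 139 - MATCH
  Nut: 58 vs 58 - MATCH
  Lever: 62 vs 90 - MISMATCH
  Pulley: 74 vs 74 - MATCH
  Gear: 70 vs 70 - MATCH

Products with inconsistencies: Lever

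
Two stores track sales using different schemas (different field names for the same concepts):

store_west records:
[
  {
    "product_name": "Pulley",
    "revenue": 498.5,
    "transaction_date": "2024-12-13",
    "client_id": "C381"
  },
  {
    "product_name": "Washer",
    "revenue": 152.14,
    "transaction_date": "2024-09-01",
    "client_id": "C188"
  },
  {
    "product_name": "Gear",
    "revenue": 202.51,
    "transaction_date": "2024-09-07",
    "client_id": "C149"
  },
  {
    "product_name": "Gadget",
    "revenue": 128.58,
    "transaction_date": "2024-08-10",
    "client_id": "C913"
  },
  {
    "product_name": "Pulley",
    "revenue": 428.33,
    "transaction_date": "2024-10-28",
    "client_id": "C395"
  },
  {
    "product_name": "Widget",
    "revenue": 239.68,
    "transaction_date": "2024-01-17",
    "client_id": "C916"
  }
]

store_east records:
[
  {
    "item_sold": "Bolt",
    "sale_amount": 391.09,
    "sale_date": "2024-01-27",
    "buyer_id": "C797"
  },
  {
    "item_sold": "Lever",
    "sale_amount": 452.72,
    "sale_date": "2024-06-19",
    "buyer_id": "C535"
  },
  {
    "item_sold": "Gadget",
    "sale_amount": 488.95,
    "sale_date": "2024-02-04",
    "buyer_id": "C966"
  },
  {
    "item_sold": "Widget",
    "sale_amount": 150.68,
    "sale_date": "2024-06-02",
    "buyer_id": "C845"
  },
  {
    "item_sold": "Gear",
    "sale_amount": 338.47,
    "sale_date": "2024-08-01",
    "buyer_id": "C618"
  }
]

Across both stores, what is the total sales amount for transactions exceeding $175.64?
3040.25

Schema mapping: "revenue" (store_west) = "sale_amount" (store_east) = sale amount

Sum of sales > $175.64 in store_west: 1369.02
Sum of sales > $175.64 in store_east: 1671.23

Total: 1369.02 + 1671.23 = 3040.25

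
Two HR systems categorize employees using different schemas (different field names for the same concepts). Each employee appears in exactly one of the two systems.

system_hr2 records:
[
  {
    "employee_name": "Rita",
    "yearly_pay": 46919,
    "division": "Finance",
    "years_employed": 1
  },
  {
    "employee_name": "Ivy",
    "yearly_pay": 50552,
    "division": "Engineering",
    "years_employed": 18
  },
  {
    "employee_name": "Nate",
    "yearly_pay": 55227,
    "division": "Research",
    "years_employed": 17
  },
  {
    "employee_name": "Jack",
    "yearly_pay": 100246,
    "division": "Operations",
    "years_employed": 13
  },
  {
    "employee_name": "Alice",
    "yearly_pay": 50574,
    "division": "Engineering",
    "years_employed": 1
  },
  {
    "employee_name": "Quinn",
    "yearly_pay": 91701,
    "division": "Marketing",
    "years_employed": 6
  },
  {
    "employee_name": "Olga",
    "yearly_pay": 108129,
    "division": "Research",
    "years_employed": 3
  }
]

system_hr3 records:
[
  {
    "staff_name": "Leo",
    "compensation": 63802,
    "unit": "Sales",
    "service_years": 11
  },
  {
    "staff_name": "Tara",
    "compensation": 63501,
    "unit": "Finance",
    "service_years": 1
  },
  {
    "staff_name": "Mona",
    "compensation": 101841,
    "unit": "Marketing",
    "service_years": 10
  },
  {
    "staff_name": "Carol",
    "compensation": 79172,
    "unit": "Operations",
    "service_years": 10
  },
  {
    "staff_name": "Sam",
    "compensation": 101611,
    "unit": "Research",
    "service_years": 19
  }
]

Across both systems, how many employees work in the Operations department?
2

Schema mapping: "division" (system_hr2) = "unit" (system_hr3) = department

Operations employees in system_hr2: 1
Operations employees in system_hr3: 1

Total in Operations: 1 + 1 = 2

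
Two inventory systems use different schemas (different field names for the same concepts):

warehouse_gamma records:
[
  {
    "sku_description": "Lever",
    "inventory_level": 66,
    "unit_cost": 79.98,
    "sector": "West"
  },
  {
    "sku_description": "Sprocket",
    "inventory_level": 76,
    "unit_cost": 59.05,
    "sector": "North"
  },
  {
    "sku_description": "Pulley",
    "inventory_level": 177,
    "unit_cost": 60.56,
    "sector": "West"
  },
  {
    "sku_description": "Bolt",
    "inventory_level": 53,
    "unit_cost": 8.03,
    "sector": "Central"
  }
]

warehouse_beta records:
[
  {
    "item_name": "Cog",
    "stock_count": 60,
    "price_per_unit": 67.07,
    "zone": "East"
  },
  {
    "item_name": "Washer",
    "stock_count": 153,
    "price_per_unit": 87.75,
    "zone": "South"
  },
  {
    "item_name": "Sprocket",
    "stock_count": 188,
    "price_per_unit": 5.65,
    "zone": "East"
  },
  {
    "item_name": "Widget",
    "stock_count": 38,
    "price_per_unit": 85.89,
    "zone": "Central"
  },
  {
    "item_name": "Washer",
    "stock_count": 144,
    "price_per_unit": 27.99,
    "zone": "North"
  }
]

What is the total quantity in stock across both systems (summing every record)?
955

To reconcile these schemas, identify the field holding the quantity in stock in each system:
1. In warehouse_gamma it is "inventory_level"
2. In warehouse_beta it is "stock_count"

From warehouse_gamma: 66 + 76 + 177 + 53 = 372
From warehouse_beta: 60 + 153 + 188 + 38 + 144 = 583

Total: 372 + 583 = 955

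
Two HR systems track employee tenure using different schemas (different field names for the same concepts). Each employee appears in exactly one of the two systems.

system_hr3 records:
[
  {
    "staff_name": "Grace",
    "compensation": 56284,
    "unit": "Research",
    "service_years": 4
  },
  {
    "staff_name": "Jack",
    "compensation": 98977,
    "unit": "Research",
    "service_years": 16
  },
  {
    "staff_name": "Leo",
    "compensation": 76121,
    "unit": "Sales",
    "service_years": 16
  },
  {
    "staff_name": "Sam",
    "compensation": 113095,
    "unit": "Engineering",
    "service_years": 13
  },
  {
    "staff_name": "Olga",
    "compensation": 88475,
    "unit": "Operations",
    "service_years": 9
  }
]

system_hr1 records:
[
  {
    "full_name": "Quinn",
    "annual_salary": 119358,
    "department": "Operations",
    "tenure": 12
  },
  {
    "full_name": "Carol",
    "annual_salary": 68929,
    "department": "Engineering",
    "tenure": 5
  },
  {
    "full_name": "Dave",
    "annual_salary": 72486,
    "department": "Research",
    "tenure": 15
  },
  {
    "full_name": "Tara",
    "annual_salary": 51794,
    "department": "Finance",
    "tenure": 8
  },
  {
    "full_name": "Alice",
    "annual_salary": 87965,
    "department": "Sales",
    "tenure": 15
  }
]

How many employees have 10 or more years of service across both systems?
6

Reconcile schemas: "service_years" (system_hr3) = "tenure" (system_hr1) = years of service

From system_hr3: 3 employees with >= 10 years
From system_hr1: 3 employees with >= 10 years

Total: 3 + 3 = 6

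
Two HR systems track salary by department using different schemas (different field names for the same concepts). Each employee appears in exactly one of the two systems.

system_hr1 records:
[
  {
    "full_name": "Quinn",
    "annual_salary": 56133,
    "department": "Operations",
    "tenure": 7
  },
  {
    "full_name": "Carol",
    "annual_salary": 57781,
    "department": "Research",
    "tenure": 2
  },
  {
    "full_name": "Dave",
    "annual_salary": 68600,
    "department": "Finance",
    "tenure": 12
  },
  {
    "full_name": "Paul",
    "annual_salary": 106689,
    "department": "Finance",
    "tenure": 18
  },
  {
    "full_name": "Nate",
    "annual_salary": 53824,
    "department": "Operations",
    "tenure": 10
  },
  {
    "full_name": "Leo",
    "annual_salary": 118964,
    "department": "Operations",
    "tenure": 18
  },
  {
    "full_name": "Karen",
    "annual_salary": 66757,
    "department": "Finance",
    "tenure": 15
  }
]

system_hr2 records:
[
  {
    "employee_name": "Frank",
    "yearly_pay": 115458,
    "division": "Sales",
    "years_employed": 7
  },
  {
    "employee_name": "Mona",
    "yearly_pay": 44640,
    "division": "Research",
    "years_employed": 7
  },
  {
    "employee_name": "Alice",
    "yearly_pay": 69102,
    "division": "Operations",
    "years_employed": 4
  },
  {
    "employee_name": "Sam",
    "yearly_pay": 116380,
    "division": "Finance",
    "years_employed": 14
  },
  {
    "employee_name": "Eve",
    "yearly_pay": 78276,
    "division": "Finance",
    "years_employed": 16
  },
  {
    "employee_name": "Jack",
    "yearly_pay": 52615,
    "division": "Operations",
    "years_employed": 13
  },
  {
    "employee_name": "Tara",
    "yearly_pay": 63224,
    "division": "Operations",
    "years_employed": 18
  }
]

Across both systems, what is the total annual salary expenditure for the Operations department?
413862

Schema mappings:
- "department" (system_hr1) = "division" (system_hr2) = department
- "annual_salary" (system_hr1) = "yearly_pay" (system_hr2) = salary

Operations salaries from system_hr1: 228921
Operations salaries from system_hr2: 184941

Total: 228921 + 184941 = 413862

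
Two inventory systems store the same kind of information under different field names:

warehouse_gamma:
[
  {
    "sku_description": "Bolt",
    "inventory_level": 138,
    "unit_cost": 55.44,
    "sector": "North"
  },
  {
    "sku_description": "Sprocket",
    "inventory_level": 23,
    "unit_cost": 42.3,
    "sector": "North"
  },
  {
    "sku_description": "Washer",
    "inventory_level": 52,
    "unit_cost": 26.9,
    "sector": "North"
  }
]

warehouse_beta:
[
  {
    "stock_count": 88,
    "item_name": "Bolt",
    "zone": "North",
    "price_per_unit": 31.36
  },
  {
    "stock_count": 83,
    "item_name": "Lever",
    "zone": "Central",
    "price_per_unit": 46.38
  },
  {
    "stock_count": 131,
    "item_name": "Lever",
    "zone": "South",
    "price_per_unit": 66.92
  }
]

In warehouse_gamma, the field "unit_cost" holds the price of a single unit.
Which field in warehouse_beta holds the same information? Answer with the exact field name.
price_per_unit

In warehouse_gamma, "unit_cost" holds the price of a single unit.
The fields in warehouse_beta are: "stock_count", "item_name", "zone", "price_per_unit".
"price_per_unit" is the match: the name refers to the same concept and its values are decimal currency amounts (e.g. 31.36, 46.38).
The other fields ("stock_count", "item_name", "zone") hold different kinds of data.

So "unit_cost" in warehouse_gamma corresponds to "price_per_unit" in warehouse_beta.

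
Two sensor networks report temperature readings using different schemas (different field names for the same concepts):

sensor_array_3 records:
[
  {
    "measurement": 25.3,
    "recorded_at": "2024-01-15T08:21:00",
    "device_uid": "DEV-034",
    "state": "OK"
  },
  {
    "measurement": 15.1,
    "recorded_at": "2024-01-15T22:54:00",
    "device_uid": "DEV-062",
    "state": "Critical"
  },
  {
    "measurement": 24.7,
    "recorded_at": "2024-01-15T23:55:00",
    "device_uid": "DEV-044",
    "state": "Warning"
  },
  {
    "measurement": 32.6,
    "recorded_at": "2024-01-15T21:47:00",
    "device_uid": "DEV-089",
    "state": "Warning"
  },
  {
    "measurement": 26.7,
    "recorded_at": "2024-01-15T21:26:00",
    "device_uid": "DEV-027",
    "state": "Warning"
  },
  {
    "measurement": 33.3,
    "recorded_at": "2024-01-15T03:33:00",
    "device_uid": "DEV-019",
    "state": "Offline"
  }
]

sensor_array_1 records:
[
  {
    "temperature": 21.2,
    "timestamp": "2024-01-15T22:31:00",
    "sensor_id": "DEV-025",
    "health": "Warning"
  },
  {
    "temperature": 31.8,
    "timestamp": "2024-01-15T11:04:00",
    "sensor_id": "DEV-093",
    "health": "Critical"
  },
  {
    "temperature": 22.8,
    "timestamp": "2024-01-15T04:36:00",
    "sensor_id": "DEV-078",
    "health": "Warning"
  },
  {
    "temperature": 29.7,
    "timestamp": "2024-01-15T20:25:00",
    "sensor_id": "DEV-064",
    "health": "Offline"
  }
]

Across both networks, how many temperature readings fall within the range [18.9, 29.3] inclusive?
5

Schema mapping: "measurement" (sensor_array_3) = "temperature" (sensor_array_1) = temperature

Readings in [18.9, 29.3] from sensor_array_3: 3
Readings in [18.9, 29.3] from sensor_array_1: 2

Total count: 3 + 2 = 5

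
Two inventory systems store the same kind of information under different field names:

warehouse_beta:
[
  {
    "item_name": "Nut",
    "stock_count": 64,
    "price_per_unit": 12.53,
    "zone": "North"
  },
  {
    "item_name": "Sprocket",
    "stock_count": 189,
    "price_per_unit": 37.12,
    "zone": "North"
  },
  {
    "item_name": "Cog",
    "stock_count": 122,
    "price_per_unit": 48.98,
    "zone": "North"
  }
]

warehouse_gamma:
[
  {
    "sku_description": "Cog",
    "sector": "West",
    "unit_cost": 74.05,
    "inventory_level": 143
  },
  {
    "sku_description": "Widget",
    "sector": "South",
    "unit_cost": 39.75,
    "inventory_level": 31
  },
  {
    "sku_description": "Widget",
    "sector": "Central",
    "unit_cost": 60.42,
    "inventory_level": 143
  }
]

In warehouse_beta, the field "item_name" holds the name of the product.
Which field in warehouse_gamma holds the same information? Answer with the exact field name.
sku_description

In warehouse_beta, "item_name" holds the name of the product.
The fields in warehouse_gamma are: "sku_description", "sector", "unit_cost", "inventory_level".
"sku_description" is the match: the name refers to the same concept and its values are product-name strings (e.g. 'Cog', 'Widget').
The other fields ("sector", "unit_cost", "inventory_level") hold different kinds of data.

So "item_name" in warehouse_beta corresponds to "sku_description" in warehouse_gamma.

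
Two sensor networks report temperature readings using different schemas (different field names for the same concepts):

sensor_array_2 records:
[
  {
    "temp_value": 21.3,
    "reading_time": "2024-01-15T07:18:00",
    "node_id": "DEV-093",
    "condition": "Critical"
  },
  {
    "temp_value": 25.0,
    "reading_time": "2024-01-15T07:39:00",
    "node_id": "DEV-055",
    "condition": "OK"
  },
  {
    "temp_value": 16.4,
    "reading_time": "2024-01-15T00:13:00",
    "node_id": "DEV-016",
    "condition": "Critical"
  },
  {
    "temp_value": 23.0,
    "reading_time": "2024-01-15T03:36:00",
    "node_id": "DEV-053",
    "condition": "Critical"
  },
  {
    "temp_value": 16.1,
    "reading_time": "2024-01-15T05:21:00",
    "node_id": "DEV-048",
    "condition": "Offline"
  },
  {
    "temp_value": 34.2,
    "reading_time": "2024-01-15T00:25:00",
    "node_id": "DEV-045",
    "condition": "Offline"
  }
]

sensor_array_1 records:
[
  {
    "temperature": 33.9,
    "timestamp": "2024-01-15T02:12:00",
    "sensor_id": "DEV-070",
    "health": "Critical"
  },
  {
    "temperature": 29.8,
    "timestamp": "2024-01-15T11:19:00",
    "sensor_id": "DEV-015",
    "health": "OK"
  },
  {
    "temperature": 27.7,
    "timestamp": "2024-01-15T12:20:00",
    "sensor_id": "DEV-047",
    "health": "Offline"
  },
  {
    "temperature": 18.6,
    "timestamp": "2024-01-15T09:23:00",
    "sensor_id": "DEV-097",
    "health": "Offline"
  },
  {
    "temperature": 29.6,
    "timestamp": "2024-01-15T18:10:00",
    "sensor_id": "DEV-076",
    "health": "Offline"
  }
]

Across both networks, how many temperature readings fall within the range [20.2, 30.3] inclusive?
6

Schema mapping: "temp_value" (sensor_array_2) = "temperature" (sensor_array_1) = temperature

Readings in [20.2, 30.3] from sensor_array_2: 3
Readings in [20.2, 30.3] from sensor_array_1: 3

Total count: 3 + 3 = 6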